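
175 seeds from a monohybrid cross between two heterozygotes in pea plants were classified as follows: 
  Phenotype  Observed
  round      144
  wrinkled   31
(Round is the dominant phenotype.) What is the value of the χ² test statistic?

4.954

For a monohybrid cross between heterozygotes with complete dominance, the expected phenotypic ratio is 3:1.
Under the 3:1 hypothesis (Σ ratio = 4, N = 175):
  round: 175 × 3/4 = 131.25
  wrinkled: 175 × 1/4 = 43.75
χ² = Σ (O − E)² / E
  round: (144 − 131.25)² / 131.25 = 1.2386
  wrinkled: (31 − 43.75)² / 43.75 = 3.7157
χ² = 1.2386 + 3.7157 = 4.9543 ≈ 4.954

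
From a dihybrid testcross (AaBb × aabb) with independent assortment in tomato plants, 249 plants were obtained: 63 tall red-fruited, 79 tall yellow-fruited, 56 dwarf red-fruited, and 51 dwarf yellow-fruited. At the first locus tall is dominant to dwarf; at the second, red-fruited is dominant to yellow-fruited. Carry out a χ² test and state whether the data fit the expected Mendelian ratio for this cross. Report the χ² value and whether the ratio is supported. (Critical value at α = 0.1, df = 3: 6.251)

A dihybrid testcross with independent assortment gives a 1:1:1:1 ratio.
Total ratio parts = 4. Expected numbers out of 249:
  tall red-fruited: 249 × 1/4 = 62.25
  tall yellow-fruited: 249 × 1/4 = 62.25
  dwarf red-fruited: 249 × 1/4 = 62.25
  dwarf yellow-fruited: 249 × 1/4 = 62.25
χ² = Σ (O − E)² / E
  tall red-fruited: (63 − 62.25)² / 62.25 = 0.0090
  tall yellow-fruited: (79 − 62.25)² / 62.25 = 4.5070
  dwarf red-fruited: (56 − 62.25)² / 62.25 = 0.6275
  dwarf yellow-fruited: (51 − 62.25)² / 62.25 = 2.0331
χ² = 0.0090 + 4.5070 + 0.6275 + 2.0331 = 7.1766 ≈ 7.177
Degrees of freedom = 4 − 1 = 3; critical value at α = 0.1 is 6.251.
Since 7.177 > 6.251, we reject the null hypothesis — the data do not fit the 1:1:1:1 ratio.

7.177; not consistent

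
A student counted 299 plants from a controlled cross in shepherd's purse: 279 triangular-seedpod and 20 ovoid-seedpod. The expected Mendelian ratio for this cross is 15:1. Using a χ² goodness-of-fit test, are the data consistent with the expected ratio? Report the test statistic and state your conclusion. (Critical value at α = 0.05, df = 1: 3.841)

0.098; consistent

Under the 15:1 hypothesis (Σ ratio = 16, N = 299):
  triangular-seedpod: 299 × 15/16 = 280.3125
  ovoid-seedpod: 299 × 1/16 = 18.6875
χ² = Σ (O − E)² / E
  triangular-seedpod: (279 − 280.3125)² / 280.3125 = 0.0061
  ovoid-seedpod: (20 − 18.6875)² / 18.6875 = 0.0922
χ² = 0.0061 + 0.0922 = 0.0983 ≈ 0.098
Degrees of freedom = 2 − 1 = 1; critical value at α = 0.05 is 3.841.
Since 0.098 < 3.841, we fail to reject the null hypothesis — the data are consistent with the 15:1 ratio.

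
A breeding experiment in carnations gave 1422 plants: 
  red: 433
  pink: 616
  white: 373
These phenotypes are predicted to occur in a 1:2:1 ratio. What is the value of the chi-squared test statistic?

30.450

Expected counts for N = 1422 under a 1:2:1 ratio (total parts = 4):
  red: 1422 × 1/4 = 355.5
  pink: 1422 × 2/4 = 711
  white: 1422 × 1/4 = 355.5
χ² = Σ (O − E)² / E
  red: (433 − 355.5)² / 355.5 = 16.8952
  pink: (616 − 711)² / 711 = 12.6934
  white: (373 − 355.5)² / 355.5 = 0.8615
χ² = 16.8952 + 12.6934 + 0.8615 = 30.4501 ≈ 30.450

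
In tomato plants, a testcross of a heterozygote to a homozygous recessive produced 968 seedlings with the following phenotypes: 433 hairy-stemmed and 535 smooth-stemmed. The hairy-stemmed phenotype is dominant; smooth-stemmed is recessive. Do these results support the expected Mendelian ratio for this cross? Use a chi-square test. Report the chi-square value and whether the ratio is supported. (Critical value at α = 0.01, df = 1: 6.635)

A testcross of a heterozygote (Aa × aa) gives a 1:1 phenotypic ratio.
Total ratio parts = 2. Expected numbers out of 968:
  hairy-stemmed: 968 × 1/2 = 484
  smooth-stemmed: 968 × 1/2 = 484
χ² = Σ (O − E)² / E
  hairy-stemmed: (433 − 484)² / 484 = 5.3740
  smooth-stemmed: (535 − 484)² / 484 = 5.3740
χ² = 5.3740 + 5.3740 = 10.748
Degrees of freedom = 2 − 1 = 1; critical value at α = 0.01 is 6.635.
Since 10.748 > 6.635, we reject the null hypothesis — the data do not fit the 1:1 ratio.

10.748; not consistent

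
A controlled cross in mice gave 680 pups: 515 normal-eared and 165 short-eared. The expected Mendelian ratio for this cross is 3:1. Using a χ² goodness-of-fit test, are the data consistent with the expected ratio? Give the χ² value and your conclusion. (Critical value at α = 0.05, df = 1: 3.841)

0.196; consistent

Expected counts for N = 680 under a 3:1 ratio (total parts = 4):
  normal-eared: 680 × 3/4 = 510
  short-eared: 680 × 1/4 = 170
χ² = Σ (O − E)² / E
  normal-eared: (515 − 510)² / 510 = 0.0490
  short-eared: (165 − 170)² / 170 = 0.1471
χ² = 0.0490 + 0.1471 = 0.1961 ≈ 0.196
Degrees of freedom = 2 − 1 = 1; critical value at α = 0.05 is 3.841.
Since 0.196 < 3.841, we fail to reject the null hypothesis — the data are consistent with the 3:1 ratio.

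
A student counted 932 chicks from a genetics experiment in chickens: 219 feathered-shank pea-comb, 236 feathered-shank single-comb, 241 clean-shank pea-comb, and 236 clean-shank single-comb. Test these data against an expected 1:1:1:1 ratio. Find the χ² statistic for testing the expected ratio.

Expected counts for N = 932 under a 1:1:1:1 ratio (total parts = 4):
  feathered-shank pea-comb: 932 × 1/4 = 233
  feathered-shank single-comb: 932 × 1/4 = 233
  clean-shank pea-comb: 932 × 1/4 = 233
  clean-shank single-comb: 932 × 1/4 = 233
χ² = Σ (O − E)² / E
  feathered-shank pea-comb: (219 − 233)² / 233 = 0.8412
  feathered-shank single-comb: (236 − 233)² / 233 = 0.0386
  clean-shank pea-comb: (241 − 233)² / 233 = 0.2747
  clean-shank single-comb: (236 − 233)² / 233 = 0.0386
χ² = 0.8412 + 0.0386 + 0.2747 + 0.0386 = 1.1931 ≈ 1.193

1.193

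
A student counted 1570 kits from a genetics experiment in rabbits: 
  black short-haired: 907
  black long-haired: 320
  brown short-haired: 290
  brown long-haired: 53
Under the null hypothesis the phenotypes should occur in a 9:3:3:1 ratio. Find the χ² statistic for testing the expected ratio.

23.693

Total ratio parts = 16. Expected numbers out of 1570:
  black short-haired: 1570 × 9/16 = 883.125
  black long-haired: 1570 × 3/16 = 294.375
  brown short-haired: 1570 × 3/16 = 294.375
  brown long-haired: 1570 × 1/16 = 98.125
χ² = Σ (O − E)² / E
  black short-haired: (907 − 883.125)² / 883.125 = 0.6455
  black long-haired: (320 − 294.375)² / 294.375 = 2.2306
  brown short-haired: (290 − 294.375)² / 294.375 = 0.0650
  brown long-haired: (53 − 98.125)² / 98.125 = 20.7518
χ² = 0.6455 + 2.2306 + 0.0650 + 20.7518 = 23.6929 ≈ 23.693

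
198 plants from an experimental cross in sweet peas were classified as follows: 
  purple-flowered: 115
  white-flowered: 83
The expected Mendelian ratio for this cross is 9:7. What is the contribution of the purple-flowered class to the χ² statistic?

0.118

The 9:7 ratio has 16 parts, so with N = 198 the expected counts are:
  purple-flowered: 198 × 9/16 = 111.375
  white-flowered: 198 × 7/16 = 86.625
Contribution of purple-flowered: (115 − 111.375)² / 111.375 = 0.1180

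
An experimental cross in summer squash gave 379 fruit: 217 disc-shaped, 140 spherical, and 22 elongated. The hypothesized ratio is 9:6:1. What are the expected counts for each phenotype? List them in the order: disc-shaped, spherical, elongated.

213.1875, 142.125, 23.6875

Expected counts for N = 379 under a 9:6:1 ratio (total parts = 16):
  disc-shaped: 379 × 9/16 = 213.1875
  spherical: 379 × 6/16 = 142.125
  elongated: 379 × 1/16 = 23.6875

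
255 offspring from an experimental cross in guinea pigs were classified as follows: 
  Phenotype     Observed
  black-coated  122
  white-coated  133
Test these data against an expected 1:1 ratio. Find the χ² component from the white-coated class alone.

0.237

The 1:1 ratio has 2 parts, so with N = 255 the expected counts are:
  black-coated: 255 × 1/2 = 127.5
  white-coated: 255 × 1/2 = 127.5
Contribution of white-coated: (133 − 127.5)² / 127.5 = 0.2373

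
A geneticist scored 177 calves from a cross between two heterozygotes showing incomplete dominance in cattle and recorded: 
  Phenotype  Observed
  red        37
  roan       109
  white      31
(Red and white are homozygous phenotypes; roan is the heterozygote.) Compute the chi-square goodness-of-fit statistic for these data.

9.904

With incomplete dominance, a heterozygote × heterozygote cross gives a 1:2:1 phenotypic ratio.
Total ratio parts = 4. Expected numbers out of 177:
  red: 177 × 1/4 = 44.25
  roan: 177 × 2/4 = 88.5
  white: 177 × 1/4 = 44.25
χ² = Σ (O − E)² / E
  red: (37 − 44.25)² / 44.25 = 1.1879
  roan: (109 − 88.5)² / 88.5 = 4.7486
  white: (31 − 44.25)² / 44.25 = 3.9675
χ² = 1.1879 + 4.7486 + 3.9675 = 9.904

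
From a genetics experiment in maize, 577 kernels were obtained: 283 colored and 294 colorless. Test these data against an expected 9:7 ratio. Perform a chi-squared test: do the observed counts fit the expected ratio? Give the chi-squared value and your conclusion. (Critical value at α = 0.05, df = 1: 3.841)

Expected counts for N = 577 under a 9:7 ratio (total parts = 16):
  colored: 577 × 9/16 = 324.5625
  colorless: 577 × 7/16 = 252.4375
χ² = Σ (O − E)² / E
  colored: (283 − 324.5625)² / 324.5625 = 5.3224
  colorless: (294 − 252.4375)² / 252.4375 = 6.8430
χ² = 5.3224 + 6.8430 = 12.1654 ≈ 12.165
Degrees of freedom = 2 − 1 = 1; critical value at α = 0.05 is 3.841.
Since 12.165 > 3.841, we reject the null hypothesis — the data do not fit the 9:7 ratio.

12.165; not consistent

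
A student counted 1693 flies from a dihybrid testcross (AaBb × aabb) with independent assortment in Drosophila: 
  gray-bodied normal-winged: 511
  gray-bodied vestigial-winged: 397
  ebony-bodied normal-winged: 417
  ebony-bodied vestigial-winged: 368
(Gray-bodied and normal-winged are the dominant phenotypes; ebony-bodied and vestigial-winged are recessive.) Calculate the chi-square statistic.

A dihybrid testcross with independent assortment gives a 1:1:1:1 ratio.
Total ratio parts = 4. Expected numbers out of 1693:
  gray-bodied normal-winged: 1693 × 1/4 = 423.25
  gray-bodied vestigial-winged: 1693 × 1/4 = 423.25
  ebony-bodied normal-winged: 1693 × 1/4 = 423.25
  ebony-bodied vestigial-winged: 1693 × 1/4 = 423.25
χ² = Σ (O − E)² / E
  gray-bodied normal-winged: (511 − 423.25)² / 423.25 = 18.1927
  gray-bodied vestigial-winged: (397 − 423.25)² / 423.25 = 1.6280
  ebony-bodied normal-winged: (417 − 423.25)² / 423.25 = 0.0923
  ebony-bodied vestigial-winged: (368 − 423.25)² / 423.25 = 7.2122
χ² = 18.1927 + 1.6280 + 0.0923 + 7.2122 = 27.1252 ≈ 27.125

27.125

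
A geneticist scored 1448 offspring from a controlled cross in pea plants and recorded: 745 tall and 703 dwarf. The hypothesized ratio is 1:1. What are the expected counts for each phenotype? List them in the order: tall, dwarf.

Total ratio parts = 2. Expected numbers out of 1448:
  tall: 1448 × 1/2 = 724
  dwarf: 1448 × 1/2 = 724

724, 724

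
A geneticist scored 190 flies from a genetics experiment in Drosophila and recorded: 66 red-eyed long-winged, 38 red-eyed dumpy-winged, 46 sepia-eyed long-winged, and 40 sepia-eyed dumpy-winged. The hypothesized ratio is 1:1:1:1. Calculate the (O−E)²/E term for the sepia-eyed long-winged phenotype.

Under the 1:1:1:1 hypothesis (Σ ratio = 4, N = 190):
  red-eyed long-winged: 190 × 1/4 = 47.5
  red-eyed dumpy-winged: 190 × 1/4 = 47.5
  sepia-eyed long-winged: 190 × 1/4 = 47.5
  sepia-eyed dumpy-winged: 190 × 1/4 = 47.5
Contribution of sepia-eyed long-winged: (46 − 47.5)² / 47.5 = 0.0474

0.047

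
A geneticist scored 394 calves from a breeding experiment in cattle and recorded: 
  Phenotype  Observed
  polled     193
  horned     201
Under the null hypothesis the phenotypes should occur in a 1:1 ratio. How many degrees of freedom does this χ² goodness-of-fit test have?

1

A goodness-of-fit test with 2 phenotype classes has df = 2 − 1 = 1.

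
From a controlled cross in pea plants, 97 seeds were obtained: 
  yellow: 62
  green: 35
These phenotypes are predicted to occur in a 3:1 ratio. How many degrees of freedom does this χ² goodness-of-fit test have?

1

A goodness-of-fit test with 2 phenotype classes has df = 2 − 1 = 1.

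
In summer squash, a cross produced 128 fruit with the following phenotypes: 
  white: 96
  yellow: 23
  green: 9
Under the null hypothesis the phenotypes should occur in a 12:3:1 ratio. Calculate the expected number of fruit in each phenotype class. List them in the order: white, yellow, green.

96, 24, 8

Total ratio parts = 16. Expected numbers out of 128:
  white: 128 × 12/16 = 96
  yellow: 128 × 3/16 = 24
  green: 128 × 1/16 = 8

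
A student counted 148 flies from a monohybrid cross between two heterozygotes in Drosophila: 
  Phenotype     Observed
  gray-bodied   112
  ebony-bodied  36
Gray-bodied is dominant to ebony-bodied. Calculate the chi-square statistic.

0.036

For a monohybrid cross between heterozygotes with complete dominance, the expected phenotypic ratio is 3:1.
The 3:1 ratio has 4 parts, so with N = 148 the expected counts are:
  gray-bodied: 148 × 3/4 = 111
  ebony-bodied: 148 × 1/4 = 37
χ² = Σ (O − E)² / E
  gray-bodied: (112 − 111)² / 111 = 0.0090
  ebony-bodied: (36 − 37)² / 37 = 0.0270
χ² = 0.0090 + 0.0270 = 0.036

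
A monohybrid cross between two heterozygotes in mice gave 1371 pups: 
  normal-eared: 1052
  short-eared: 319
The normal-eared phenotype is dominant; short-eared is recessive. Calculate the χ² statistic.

For a monohybrid cross between heterozygotes with complete dominance, the expected phenotypic ratio is 3:1.
The 3:1 ratio has 4 parts, so with N = 1371 the expected counts are:
  normal-eared: 1371 × 3/4 = 1028.25
  short-eared: 1371 × 1/4 = 342.75
χ² = Σ (O − E)² / E
  normal-eared: (1052 − 1028.25)² / 1028.25 = 0.5486
  short-eared: (319 − 342.75)² / 342.75 = 1.6457
χ² = 0.5486 + 1.6457 = 2.1943 ≈ 2.194

2.194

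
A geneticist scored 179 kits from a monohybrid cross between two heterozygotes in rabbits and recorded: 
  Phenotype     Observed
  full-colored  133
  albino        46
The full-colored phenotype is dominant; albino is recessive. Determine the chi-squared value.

0.047

For a monohybrid cross between heterozygotes with complete dominance, the expected phenotypic ratio is 3:1.
Total ratio parts = 4. Expected numbers out of 179:
  full-colored: 179 × 3/4 = 134.25
  albino: 179 × 1/4 = 44.75
χ² = Σ (O − E)² / E
  full-colored: (133 − 134.25)² / 134.25 = 0.0116
  albino: (46 − 44.75)² / 44.75 = 0.0349
χ² = 0.0116 + 0.0349 = 0.0465 ≈ 0.047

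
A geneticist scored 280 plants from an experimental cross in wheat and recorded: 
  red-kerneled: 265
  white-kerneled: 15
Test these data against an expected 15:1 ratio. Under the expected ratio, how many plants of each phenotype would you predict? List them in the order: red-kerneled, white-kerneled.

The 15:1 ratio has 16 parts, so with N = 280 the expected counts are:
  red-kerneled: 280 × 15/16 = 262.5
  white-kerneled: 280 × 1/16 = 17.5

262.5, 17.5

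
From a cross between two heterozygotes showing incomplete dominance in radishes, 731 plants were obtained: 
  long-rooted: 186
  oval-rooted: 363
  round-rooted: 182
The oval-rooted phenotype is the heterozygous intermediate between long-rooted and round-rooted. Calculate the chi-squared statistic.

0.078

With incomplete dominance, a heterozygote × heterozygote cross gives a 1:2:1 phenotypic ratio.
The 1:2:1 ratio has 4 parts, so with N = 731 the expected counts are:
  long-rooted: 731 × 1/4 = 182.75
  oval-rooted: 731 × 2/4 = 365.5
  round-rooted: 731 × 1/4 = 182.75
χ² = Σ (O − E)² / E
  long-rooted: (186 − 182.75)² / 182.75 = 0.0578
  oval-rooted: (363 − 365.5)² / 365.5 = 0.0171
  round-rooted: (182 − 182.75)² / 182.75 = 0.0031
χ² = 0.0578 + 0.0171 + 0.0031 = 0.078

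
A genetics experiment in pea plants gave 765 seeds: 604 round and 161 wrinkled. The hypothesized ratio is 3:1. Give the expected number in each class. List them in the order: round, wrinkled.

573.75, 191.25

Expected counts for N = 765 under a 3:1 ratio (total parts = 4):
  round: 765 × 3/4 = 573.75
  wrinkled: 765 × 1/4 = 191.25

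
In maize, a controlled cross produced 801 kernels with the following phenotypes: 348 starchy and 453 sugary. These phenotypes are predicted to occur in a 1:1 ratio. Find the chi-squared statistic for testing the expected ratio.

13.764

Total ratio parts = 2. Expected numbers out of 801:
  starchy: 801 × 1/2 = 400.5
  sugary: 801 × 1/2 = 400.5
χ² = Σ (O − E)² / E
  starchy: (348 − 400.5)² / 400.5 = 6.8820
  sugary: (453 − 400.5)² / 400.5 = 6.8820
χ² = 6.8820 + 6.8820 = 13.764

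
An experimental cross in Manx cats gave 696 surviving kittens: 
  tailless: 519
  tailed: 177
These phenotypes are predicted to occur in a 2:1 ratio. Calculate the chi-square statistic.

19.558

Total ratio parts = 3. Expected numbers out of 696:
  tailless: 696 × 2/3 = 464
  tailed: 696 × 1/3 = 232
χ² = Σ (O − E)² / E
  tailless: (519 − 464)² / 464 = 6.5194
  tailed: (177 − 232)² / 232 = 13.0388
χ² = 6.5194 + 13.0388 = 19.5582 ≈ 19.558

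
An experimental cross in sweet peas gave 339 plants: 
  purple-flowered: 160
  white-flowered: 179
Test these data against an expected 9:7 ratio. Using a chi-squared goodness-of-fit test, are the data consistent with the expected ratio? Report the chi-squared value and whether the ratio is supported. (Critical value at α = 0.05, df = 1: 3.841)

11.288; not consistent

Expected counts for N = 339 under a 9:7 ratio (total parts = 16):
  purple-flowered: 339 × 9/16 = 190.6875
  white-flowered: 339 × 7/16 = 148.3125
χ² = Σ (O − E)² / E
  purple-flowered: (160 − 190.6875)² / 190.6875 = 4.9386
  white-flowered: (179 − 148.3125)² / 148.3125 = 6.3496
χ² = 4.9386 + 6.3496 = 11.2882 ≈ 11.288
Degrees of freedom = 2 − 1 = 1; critical value at α = 0.05 is 3.841.
Since 11.288 > 3.841, we reject the null hypothesis — the data do not fit the 9:7 ratio.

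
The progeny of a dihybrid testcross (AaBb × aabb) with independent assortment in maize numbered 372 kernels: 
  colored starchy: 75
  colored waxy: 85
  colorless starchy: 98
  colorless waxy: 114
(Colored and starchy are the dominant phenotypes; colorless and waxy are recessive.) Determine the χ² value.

9.183

A dihybrid testcross with independent assortment gives a 1:1:1:1 ratio.
The 1:1:1:1 ratio has 4 parts, so with N = 372 the expected counts are:
  colored starchy: 372 × 1/4 = 93
  colored waxy: 372 × 1/4 = 93
  colorless starchy: 372 × 1/4 = 93
  colorless waxy: 372 × 1/4 = 93
χ² = Σ (O − E)² / E
  colored starchy: (75 − 93)² / 93 = 3.4839
  colored waxy: (85 − 93)² / 93 = 0.6882
  colorless starchy: (98 − 93)² / 93 = 0.2688
  colorless waxy: (114 − 93)² / 93 = 4.7419
χ² = 3.4839 + 0.6882 + 0.2688 + 4.7419 = 9.1828 ≈ 9.183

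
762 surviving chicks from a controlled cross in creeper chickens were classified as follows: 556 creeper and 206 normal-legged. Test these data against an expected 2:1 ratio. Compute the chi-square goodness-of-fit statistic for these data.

13.606

Under the 2:1 hypothesis (Σ ratio = 3, N = 762):
  creeper: 762 × 2/3 = 508
  normal-legged: 762 × 1/3 = 254
χ² = Σ (O − E)² / E
  creeper: (556 − 508)² / 508 = 4.5354
  normal-legged: (206 − 254)² / 254 = 9.0709
χ² = 4.5354 + 9.0709 = 13.6063 ≈ 13.606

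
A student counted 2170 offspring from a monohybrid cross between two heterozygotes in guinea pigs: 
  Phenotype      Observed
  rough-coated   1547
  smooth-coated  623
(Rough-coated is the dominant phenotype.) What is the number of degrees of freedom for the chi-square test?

1

For a monohybrid cross between heterozygotes with complete dominance, the expected phenotypic ratio is 3:1.
A goodness-of-fit test with 2 phenotype classes has df = 2 − 1 = 1.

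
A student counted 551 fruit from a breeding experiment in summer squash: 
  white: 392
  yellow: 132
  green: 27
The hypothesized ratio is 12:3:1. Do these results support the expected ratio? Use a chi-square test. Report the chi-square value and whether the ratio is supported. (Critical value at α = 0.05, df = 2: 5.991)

10.665; not consistent

Expected counts for N = 551 under a 12:3:1 ratio (total parts = 16):
  white: 551 × 12/16 = 413.25
  yellow: 551 × 3/16 = 103.3125
  green: 551 × 1/16 = 34.4375
χ² = Σ (O − E)² / E
  white: (392 − 413.25)² / 413.25 = 1.0927
  yellow: (132 − 103.3125)² / 103.3125 = 7.9659
  green: (27 − 34.4375)² / 34.4375 = 1.6063
χ² = 1.0927 + 7.9659 + 1.6063 = 10.6649 ≈ 10.665
Degrees of freedom = 3 − 1 = 2; critical value at α = 0.05 is 5.991.
Since 10.665 > 5.991, we reject the null hypothesis — the data do not fit the 12:3:1 ratio.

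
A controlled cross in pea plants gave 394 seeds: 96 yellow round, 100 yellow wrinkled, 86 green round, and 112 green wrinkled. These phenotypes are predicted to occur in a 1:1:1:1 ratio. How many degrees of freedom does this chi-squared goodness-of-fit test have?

A goodness-of-fit test with 4 phenotype classes has df = 4 − 1 = 3.

3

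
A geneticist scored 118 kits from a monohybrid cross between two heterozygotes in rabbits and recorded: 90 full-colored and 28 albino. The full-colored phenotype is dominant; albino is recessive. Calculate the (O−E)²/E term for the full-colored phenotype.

0.025

For a monohybrid cross between heterozygotes with complete dominance, the expected phenotypic ratio is 3:1.
Expected counts for N = 118 under a 3:1 ratio (total parts = 4):
  full-colored: 118 × 3/4 = 88.5
  albino: 118 × 1/4 = 29.5
Contribution of full-colored: (90 − 88.5)² / 88.5 = 0.0254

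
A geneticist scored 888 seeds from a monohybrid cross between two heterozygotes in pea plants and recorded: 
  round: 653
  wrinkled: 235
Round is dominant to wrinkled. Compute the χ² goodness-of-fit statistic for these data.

1.015

For a monohybrid cross between heterozygotes with complete dominance, the expected phenotypic ratio is 3:1.
Expected counts for N = 888 under a 3:1 ratio (total parts = 4):
  round: 888 × 3/4 = 666
  wrinkled: 888 × 1/4 = 222
χ² = Σ (O − E)² / E
  round: (653 − 666)² / 666 = 0.2538
  wrinkled: (235 − 222)² / 222 = 0.7613
χ² = 0.2538 + 0.7613 = 1.0151 ≈ 1.015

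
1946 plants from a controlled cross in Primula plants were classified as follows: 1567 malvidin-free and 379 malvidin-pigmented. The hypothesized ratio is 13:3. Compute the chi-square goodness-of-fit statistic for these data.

Under the 13:3 hypothesis (Σ ratio = 16, N = 1946):
  malvidin-free: 1946 × 13/16 = 1581.125
  malvidin-pigmented: 1946 × 3/16 = 364.875
χ² = Σ (O − E)² / E
  malvidin-free: (1567 − 1581.125)² / 1581.125 = 0.1262
  malvidin-pigmented: (379 − 364.875)² / 364.875 = 0.5468
χ² = 0.1262 + 0.5468 = 0.673

0.673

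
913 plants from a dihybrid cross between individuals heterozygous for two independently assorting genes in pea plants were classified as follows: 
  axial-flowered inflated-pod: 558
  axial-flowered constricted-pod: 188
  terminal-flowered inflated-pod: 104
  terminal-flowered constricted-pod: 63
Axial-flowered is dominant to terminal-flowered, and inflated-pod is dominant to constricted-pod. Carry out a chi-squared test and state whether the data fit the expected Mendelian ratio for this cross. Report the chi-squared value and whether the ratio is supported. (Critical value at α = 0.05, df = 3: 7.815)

A dihybrid F₂ with independent assortment and complete dominance at both loci gives a 9:3:3:1 phenotypic ratio.
Expected counts for N = 913 under a 9:3:3:1 ratio (total parts = 16):
  axial-flowered inflated-pod: 913 × 9/16 = 513.5625
  axial-flowered constricted-pod: 913 × 3/16 = 171.1875
  terminal-flowered inflated-pod: 913 × 3/16 = 171.1875
  terminal-flowered constricted-pod: 913 × 1/16 = 57.0625
χ² = Σ (O − E)² / E
  axial-flowered inflated-pod: (558 − 513.5625)² / 513.5625 = 3.8451
  axial-flowered constricted-pod: (188 − 171.1875)² / 171.1875 = 1.6512
  terminal-flowered inflated-pod: (104 − 171.1875)² / 171.1875 = 26.3697
  terminal-flowered constricted-pod: (63 − 57.0625)² / 57.0625 = 0.6178
χ² = 3.8451 + 1.6512 + 26.3697 + 0.6178 = 32.4838 ≈ 32.484
Degrees of freedom = 4 − 1 = 3; critical value at α = 0.05 is 7.815.
Since 32.484 > 7.815, we reject the null hypothesis — the data do not fit the 9:3:3:1 ratio.

32.484; not consistent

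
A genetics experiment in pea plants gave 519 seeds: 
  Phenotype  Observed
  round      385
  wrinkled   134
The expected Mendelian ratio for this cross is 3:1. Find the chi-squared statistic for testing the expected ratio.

0.186

Total ratio parts = 4. Expected numbers out of 519:
  round: 519 × 3/4 = 389.25
  wrinkled: 519 × 1/4 = 129.75
χ² = Σ (O − E)² / E
  round: (385 − 389.25)² / 389.25 = 0.0464
  wrinkled: (134 − 129.75)² / 129.75 = 0.1392
χ² = 0.0464 + 0.1392 = 0.1856 ≈ 0.186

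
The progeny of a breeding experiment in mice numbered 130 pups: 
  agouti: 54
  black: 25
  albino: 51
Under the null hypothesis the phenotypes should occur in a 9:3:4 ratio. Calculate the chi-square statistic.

Under the 9:3:4 hypothesis (Σ ratio = 16, N = 130):
  agouti: 130 × 9/16 = 73.125
  black: 130 × 3/16 = 24.375
  albino: 130 × 4/16 = 32.5
χ² = Σ (O − E)² / E
  agouti: (54 − 73.125)² / 73.125 = 5.0019
  black: (25 − 24.375)² / 24.375 = 0.0160
  albino: (51 − 32.5)² / 32.5 = 10.5308
χ² = 5.0019 + 0.0160 + 10.5308 = 15.5487 ≈ 15.549

15.549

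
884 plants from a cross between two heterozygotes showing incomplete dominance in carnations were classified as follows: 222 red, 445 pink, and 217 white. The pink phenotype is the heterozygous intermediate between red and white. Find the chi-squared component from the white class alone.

0.072

With incomplete dominance, a heterozygote × heterozygote cross gives a 1:2:1 phenotypic ratio.
Total ratio parts = 4. Expected numbers out of 884:
  red: 884 × 1/4 = 221
  pink: 884 × 2/4 = 442
  white: 884 × 1/4 = 221
Contribution of white: (217 − 221)² / 221 = 0.0724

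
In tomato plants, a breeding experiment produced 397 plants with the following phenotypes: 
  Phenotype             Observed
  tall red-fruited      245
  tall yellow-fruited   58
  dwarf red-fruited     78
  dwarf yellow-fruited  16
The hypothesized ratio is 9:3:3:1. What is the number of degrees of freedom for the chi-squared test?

3

A goodness-of-fit test with 4 phenotype classes has df = 4 − 1 = 3.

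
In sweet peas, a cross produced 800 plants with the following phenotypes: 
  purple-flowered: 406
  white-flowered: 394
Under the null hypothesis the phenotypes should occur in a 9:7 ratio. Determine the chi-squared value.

Total ratio parts = 16. Expected numbers out of 800:
  purple-flowered: 800 × 9/16 = 450
  white-flowered: 800 × 7/16 = 350
χ² = Σ (O − E)² / E
  purple-flowered: (406 − 450)² / 450 = 4.3022
  white-flowered: (394 − 350)² / 350 = 5.5314
χ² = 4.3022 + 5.5314 = 9.8336 ≈ 9.834

9.834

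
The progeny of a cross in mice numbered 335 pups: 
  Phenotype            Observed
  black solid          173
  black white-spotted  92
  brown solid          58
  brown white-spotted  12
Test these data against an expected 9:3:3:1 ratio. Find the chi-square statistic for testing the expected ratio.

19.011

Total ratio parts = 16. Expected numbers out of 335:
  black solid: 335 × 9/16 = 188.4375
  black white-spotted: 335 × 3/16 = 62.8125
  brown solid: 335 × 3/16 = 62.8125
  brown white-spotted: 335 × 1/16 = 20.9375
χ² = Σ (O − E)² / E
  black solid: (173 − 188.4375)² / 188.4375 = 1.2647
  black white-spotted: (92 − 62.8125)² / 62.8125 = 13.5627
  brown solid: (58 − 62.8125)² / 62.8125 = 0.3687
  brown white-spotted: (12 − 20.9375)² / 20.9375 = 3.8151
χ² = 1.2647 + 13.5627 + 0.3687 + 3.8151 = 19.0112 ≈ 19.011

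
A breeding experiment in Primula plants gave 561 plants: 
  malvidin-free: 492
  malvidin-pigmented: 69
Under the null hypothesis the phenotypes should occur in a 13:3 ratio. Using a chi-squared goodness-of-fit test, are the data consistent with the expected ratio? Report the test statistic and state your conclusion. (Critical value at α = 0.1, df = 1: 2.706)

15.323; not consistent

Total ratio parts = 16. Expected numbers out of 561:
  malvidin-free: 561 × 13/16 = 455.8125
  malvidin-pigmented: 561 × 3/16 = 105.1875
χ² = Σ (O − E)² / E
  malvidin-free: (492 − 455.8125)² / 455.8125 = 2.8730
  malvidin-pigmented: (69 − 105.1875)² / 105.1875 = 12.4495
χ² = 2.8730 + 12.4495 = 15.3225 ≈ 15.323
Degrees of freedom = 2 − 1 = 1; critical value at α = 0.1 is 2.706.
Since 15.323 > 2.706, we reject the null hypothesis — the data do not fit the 13:3 ratio.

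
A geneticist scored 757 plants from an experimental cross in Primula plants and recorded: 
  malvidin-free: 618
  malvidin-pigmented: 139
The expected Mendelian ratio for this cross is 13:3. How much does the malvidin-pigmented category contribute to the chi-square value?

0.061

Total ratio parts = 16. Expected numbers out of 757:
  malvidin-free: 757 × 13/16 = 615.0625
  malvidin-pigmented: 757 × 3/16 = 141.9375
Contribution of malvidin-pigmented: (139 − 141.9375)² / 141.9375 = 0.0608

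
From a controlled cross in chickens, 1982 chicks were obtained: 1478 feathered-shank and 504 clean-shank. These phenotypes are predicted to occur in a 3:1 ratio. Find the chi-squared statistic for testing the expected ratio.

The 3:1 ratio has 4 parts, so with N = 1982 the expected counts are:
  feathered-shank: 1982 × 3/4 = 1486.5
  clean-shank: 1982 × 1/4 = 495.5
χ² = Σ (O − E)² / E
  feathered-shank: (1478 − 1486.5)² / 1486.5 = 0.0486
  clean-shank: (504 − 495.5)² / 495.5 = 0.1458
χ² = 0.0486 + 0.1458 = 0.1944 ≈ 0.194

0.194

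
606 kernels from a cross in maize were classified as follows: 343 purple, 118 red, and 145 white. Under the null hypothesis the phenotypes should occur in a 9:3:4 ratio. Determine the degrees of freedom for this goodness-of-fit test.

A goodness-of-fit test with 3 phenotype classes has df = 3 − 1 = 2.

2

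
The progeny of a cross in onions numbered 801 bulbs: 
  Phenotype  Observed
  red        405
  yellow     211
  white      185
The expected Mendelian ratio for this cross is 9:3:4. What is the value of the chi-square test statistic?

Expected counts for N = 801 under a 9:3:4 ratio (total parts = 16):
  red: 801 × 9/16 = 450.5625
  yellow: 801 × 3/16 = 150.1875
  white: 801 × 4/16 = 200.25
χ² = Σ (O − E)² / E
  red: (405 − 450.5625)² / 450.5625 = 4.6074
  yellow: (211 − 150.1875)² / 150.1875 = 24.6236
  white: (185 − 200.25)² / 200.25 = 1.1614
χ² = 4.6074 + 24.6236 + 1.1614 = 30.3924 ≈ 30.392

30.392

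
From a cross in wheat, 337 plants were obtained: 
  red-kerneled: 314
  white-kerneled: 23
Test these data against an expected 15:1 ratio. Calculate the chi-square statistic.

0.190

Total ratio parts = 16. Expected numbers out of 337:
  red-kerneled: 337 × 15/16 = 315.9375
  white-kerneled: 337 × 1/16 = 21.0625
χ² = Σ (O − E)² / E
  red-kerneled: (314 − 315.9375)² / 315.9375 = 0.0119
  white-kerneled: (23 − 21.0625)² / 21.0625 = 0.1782
χ² = 0.0119 + 0.1782 = 0.1901 ≈ 0.190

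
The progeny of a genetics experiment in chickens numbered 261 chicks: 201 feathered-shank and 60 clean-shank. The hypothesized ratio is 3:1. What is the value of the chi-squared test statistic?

0.563

Total ratio parts = 4. Expected numbers out of 261:
  feathered-shank: 261 × 3/4 = 195.75
  clean-shank: 261 × 1/4 = 65.25
χ² = Σ (O − E)² / E
  feathered-shank: (201 − 195.75)² / 195.75 = 0.1408
  clean-shank: (60 − 65.25)² / 65.25 = 0.4224
χ² = 0.1408 + 0.4224 = 0.5632 ≈ 0.563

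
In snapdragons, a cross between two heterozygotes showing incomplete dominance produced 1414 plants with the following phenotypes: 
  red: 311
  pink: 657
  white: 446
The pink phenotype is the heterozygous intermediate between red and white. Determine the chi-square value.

With incomplete dominance, a heterozygote × heterozygote cross gives a 1:2:1 phenotypic ratio.
Expected counts for N = 1414 under a 1:2:1 ratio (total parts = 4):
  red: 1414 × 1/4 = 353.5
  pink: 1414 × 2/4 = 707
  white: 1414 × 1/4 = 353.5
χ² = Σ (O − E)² / E
  red: (311 − 353.5)² / 353.5 = 5.1096
  pink: (657 − 707)² / 707 = 3.5361
  white: (446 − 353.5)² / 353.5 = 24.2044
χ² = 5.1096 + 3.5361 + 24.2044 = 32.8501 ≈ 32.850

32.850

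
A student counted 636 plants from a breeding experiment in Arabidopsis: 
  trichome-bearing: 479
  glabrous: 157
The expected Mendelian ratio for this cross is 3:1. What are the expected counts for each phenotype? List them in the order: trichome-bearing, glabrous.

477, 159

Total ratio parts = 4. Expected numbers out of 636:
  trichome-bearing: 636 × 3/4 = 477
  glabrous: 636 × 1/4 = 159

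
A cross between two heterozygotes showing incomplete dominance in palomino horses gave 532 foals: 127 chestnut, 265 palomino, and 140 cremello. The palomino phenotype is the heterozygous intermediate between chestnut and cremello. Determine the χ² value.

With incomplete dominance, a heterozygote × heterozygote cross gives a 1:2:1 phenotypic ratio.
The 1:2:1 ratio has 4 parts, so with N = 532 the expected counts are:
  chestnut: 532 × 1/4 = 133
  palomino: 532 × 2/4 = 266
  cremello: 532 × 1/4 = 133
χ² = Σ (O − E)² / E
  chestnut: (127 − 133)² / 133 = 0.2707
  palomino: (265 − 266)² / 266 = 0.0038
  cremello: (140 − 133)² / 133 = 0.3684
χ² = 0.2707 + 0.0038 + 0.3684 = 0.6429 ≈ 0.643

0.643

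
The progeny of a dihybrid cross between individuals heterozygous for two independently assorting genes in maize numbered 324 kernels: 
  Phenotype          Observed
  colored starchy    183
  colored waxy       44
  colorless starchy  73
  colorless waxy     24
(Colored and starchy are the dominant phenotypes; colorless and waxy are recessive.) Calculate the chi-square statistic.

A dihybrid F₂ with independent assortment and complete dominance at both loci gives a 9:3:3:1 phenotypic ratio.
Expected counts for N = 324 under a 9:3:3:1 ratio (total parts = 16):
  colored starchy: 324 × 9/16 = 182.25
  colored waxy: 324 × 3/16 = 60.75
  colorless starchy: 324 × 3/16 = 60.75
  colorless waxy: 324 × 1/16 = 20.25
χ² = Σ (O − E)² / E
  colored starchy: (183 − 182.25)² / 182.25 = 0.0031
  colored waxy: (44 − 60.75)² / 60.75 = 4.6183
  colorless starchy: (73 − 60.75)² / 60.75 = 2.4702
  colorless waxy: (24 − 20.25)² / 20.25 = 0.6944
χ² = 0.0031 + 4.6183 + 2.4702 + 0.6944 = 7.786

7.786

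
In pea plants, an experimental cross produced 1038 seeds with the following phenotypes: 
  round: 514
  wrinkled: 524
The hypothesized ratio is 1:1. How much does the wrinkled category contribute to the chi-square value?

0.048

Expected counts for N = 1038 under a 1:1 ratio (total parts = 2):
  round: 1038 × 1/2 = 519
  wrinkled: 1038 × 1/2 = 519
Contribution of wrinkled: (524 − 519)² / 519 = 0.0482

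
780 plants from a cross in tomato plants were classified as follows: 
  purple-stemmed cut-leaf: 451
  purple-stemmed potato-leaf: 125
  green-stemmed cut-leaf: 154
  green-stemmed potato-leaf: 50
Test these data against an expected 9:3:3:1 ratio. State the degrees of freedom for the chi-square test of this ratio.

A goodness-of-fit test with 4 phenotype classes has df = 4 − 1 = 3.

3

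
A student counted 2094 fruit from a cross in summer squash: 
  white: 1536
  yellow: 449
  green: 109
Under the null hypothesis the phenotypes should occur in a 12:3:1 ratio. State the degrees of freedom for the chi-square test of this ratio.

A goodness-of-fit test with 3 phenotype classes has df = 3 − 1 = 2.

2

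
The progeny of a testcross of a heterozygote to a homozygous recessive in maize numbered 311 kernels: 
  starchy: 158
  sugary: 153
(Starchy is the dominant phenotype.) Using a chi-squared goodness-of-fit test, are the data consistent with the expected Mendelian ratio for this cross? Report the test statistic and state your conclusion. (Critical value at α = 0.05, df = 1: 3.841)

0.080; consistent

A testcross of a heterozygote (Aa × aa) gives a 1:1 phenotypic ratio.
Expected counts for N = 311 under a 1:1 ratio (total parts = 2):
  starchy: 311 × 1/2 = 155.5
  sugary: 311 × 1/2 = 155.5
χ² = Σ (O − E)² / E
  starchy: (158 − 155.5)² / 155.5 = 0.0402
  sugary: (153 − 155.5)² / 155.5 = 0.0402
χ² = 0.0402 + 0.0402 = 0.0804 ≈ 0.080
Degrees of freedom = 2 − 1 = 1; critical value at α = 0.05 is 3.841.
Since 0.080 < 3.841, we fail to reject the null hypothesis — the data are consistent with the 1:1 ratio.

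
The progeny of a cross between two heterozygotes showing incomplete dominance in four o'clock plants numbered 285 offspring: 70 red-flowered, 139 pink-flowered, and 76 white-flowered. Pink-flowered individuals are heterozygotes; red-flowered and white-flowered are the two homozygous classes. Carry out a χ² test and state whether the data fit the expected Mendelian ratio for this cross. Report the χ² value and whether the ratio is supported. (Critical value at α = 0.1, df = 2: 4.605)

With incomplete dominance, a heterozygote × heterozygote cross gives a 1:2:1 phenotypic ratio.
The 1:2:1 ratio has 4 parts, so with N = 285 the expected counts are:
  red-flowered: 285 × 1/4 = 71.25
  pink-flowered: 285 × 2/4 = 142.5
  white-flowered: 285 × 1/4 = 71.25
χ² = Σ (O − E)² / E
  red-flowered: (70 − 71.25)² / 71.25 = 0.0219
  pink-flowered: (139 − 142.5)² / 142.5 = 0.0860
  white-flowered: (76 − 71.25)² / 71.25 = 0.3167
χ² = 0.0219 + 0.0860 + 0.3167 = 0.4246 ≈ 0.425
Degrees of freedom = 3 − 1 = 2; critical value at α = 0.1 is 4.605.
Since 0.425 < 4.605, we fail to reject the null hypothesis — the data are consistent with the 1:2:1 ratio.

0.425; consistent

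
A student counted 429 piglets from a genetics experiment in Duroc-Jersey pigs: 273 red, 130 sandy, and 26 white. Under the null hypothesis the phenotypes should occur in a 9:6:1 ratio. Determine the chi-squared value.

10.111

The 9:6:1 ratio has 16 parts, so with N = 429 the expected counts are:
  red: 429 × 9/16 = 241.3125
  sandy: 429 × 6/16 = 160.875
  white: 429 × 1/16 = 26.8125
χ² = Σ (O − E)² / E
  red: (273 − 241.3125)² / 241.3125 = 4.1610
  sandy: (130 − 160.875)² / 160.875 = 5.9255
  white: (26 − 26.8125)² / 26.8125 = 0.0246
χ² = 4.1610 + 5.9255 + 0.0246 = 10.1111 ≈ 10.111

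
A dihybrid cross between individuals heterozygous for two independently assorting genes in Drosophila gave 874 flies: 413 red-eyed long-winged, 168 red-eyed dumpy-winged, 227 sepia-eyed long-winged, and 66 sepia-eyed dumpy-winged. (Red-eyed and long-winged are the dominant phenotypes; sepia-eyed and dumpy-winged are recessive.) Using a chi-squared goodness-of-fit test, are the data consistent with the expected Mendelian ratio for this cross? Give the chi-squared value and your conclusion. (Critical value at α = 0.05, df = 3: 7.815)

A dihybrid F₂ with independent assortment and complete dominance at both loci gives a 9:3:3:1 phenotypic ratio.
The 9:3:3:1 ratio has 16 parts, so with N = 874 the expected counts are:
  red-eyed long-winged: 874 × 9/16 = 491.625
  red-eyed dumpy-winged: 874 × 3/16 = 163.875
  sepia-eyed long-winged: 874 × 3/16 = 163.875
  sepia-eyed dumpy-winged: 874 × 1/16 = 54.625
χ² = Σ (O − E)² / E
  red-eyed long-winged: (413 − 491.625)² / 491.625 = 12.5744
  red-eyed dumpy-winged: (168 − 163.875)² / 163.875 = 0.1038
  sepia-eyed long-winged: (227 − 163.875)² / 163.875 = 24.3159
  sepia-eyed dumpy-winged: (66 − 54.625)² / 54.625 = 2.3687
χ² = 12.5744 + 0.1038 + 24.3159 + 2.3687 = 39.3628 ≈ 39.363
Degrees of freedom = 4 − 1 = 3; critical value at α = 0.05 is 7.815.
Since 39.363 > 7.815, we reject the null hypothesis — the data do not fit the 9:3:3:1 ratio.

39.363; not consistent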